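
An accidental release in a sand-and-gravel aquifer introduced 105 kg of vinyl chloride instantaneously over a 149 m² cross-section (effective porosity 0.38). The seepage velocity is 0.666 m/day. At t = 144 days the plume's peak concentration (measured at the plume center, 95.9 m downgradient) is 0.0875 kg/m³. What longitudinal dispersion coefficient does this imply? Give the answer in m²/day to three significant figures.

At the plume center C_max = M/(n_e·A·√(4πDt)), so D = M²/(4πt·(n_e·A·C_max)²).
n_e·A·C_max = 0.38 × 149 × 0.0875 = 4.954 kg/m.
D = 105²/(4π × 144 × 4.954²) = 0.248 m²/day.

0.248 m²/day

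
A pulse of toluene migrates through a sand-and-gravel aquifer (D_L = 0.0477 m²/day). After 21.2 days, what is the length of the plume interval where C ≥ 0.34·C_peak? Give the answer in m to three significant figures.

The plume is Gaussian with σ = √(2Dt) = √(2 × 0.0477 × 21.2) = 1.422 m.
C/C_peak = exp(−Δx²/(2σ²)) = 0.34 ⇒ Δx = σ·√(−2 ln 0.34) = 1.422 × 1.469 = 2.089 m.
Width = 2Δx = 4.18 m.

4.18 m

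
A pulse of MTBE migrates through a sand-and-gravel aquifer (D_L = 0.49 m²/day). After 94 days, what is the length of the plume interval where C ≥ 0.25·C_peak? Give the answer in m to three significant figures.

The plume is Gaussian with σ = √(2Dt) = √(2 × 0.49 × 94) = 9.598 m.
C/C_peak = exp(−Δx²/(2σ²)) = 0.25 ⇒ Δx = σ·√(−2 ln 0.25) = 9.598 × 1.665 = 15.98 m.
Width = 2Δx = 32.0 m.

32.0 m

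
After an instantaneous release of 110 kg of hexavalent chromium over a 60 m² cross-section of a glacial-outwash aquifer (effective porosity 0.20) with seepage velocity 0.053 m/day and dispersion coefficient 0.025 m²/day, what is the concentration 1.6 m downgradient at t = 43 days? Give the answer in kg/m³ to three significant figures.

For an instantaneous plane source, C(x,t) = M/(n_e·A·√(4πDt)) · exp(−(x−vt)²/(4Dt)), with n_e·A the pore (flow) area.
Plume center vt = 0.053 × 43 = 2.279 m, so the well at 1.6 m is 0.679 m upgradient of the peak.
√(4πDt) = 3.675 m, giving peak height M/(n_e·A·√(4πDt)) = 110/(0.20 × 60 × 3.675) = 2.494 kg/m³.
(x−vt)²/(4Dt) = (-0.679)²/(4 × 0.025 × 43) = 0.1072; exp(−0.1072) = 0.8983.
C = 2.494 × 0.8983 = 2.24 kg/m³.

2.24 kg/m³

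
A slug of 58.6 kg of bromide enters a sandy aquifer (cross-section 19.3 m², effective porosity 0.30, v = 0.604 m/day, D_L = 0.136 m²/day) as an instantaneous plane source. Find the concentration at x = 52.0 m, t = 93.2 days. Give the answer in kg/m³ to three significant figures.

0.558 kg/m³

For an instantaneous plane source, C(x,t) = M/(n_e·A·√(4πDt)) · exp(−(x−vt)²/(4Dt)), with n_e·A the pore (flow) area.
Plume center vt = 0.604 × 93.2 = 56.2928 m, so the well at 52.0 m is 4.2928 m upgradient of the peak.
√(4πDt) = 12.62 m, giving peak height M/(n_e·A·√(4πDt)) = 58.6/(0.30 × 19.3 × 12.62) = 0.8020 kg/m³.
(x−vt)²/(4Dt) = (-4.2928)²/(4 × 0.136 × 93.2) = 0.3635; exp(−0.3635) = 0.6952.
C = 0.8020 × 0.6952 = 0.558 kg/m³.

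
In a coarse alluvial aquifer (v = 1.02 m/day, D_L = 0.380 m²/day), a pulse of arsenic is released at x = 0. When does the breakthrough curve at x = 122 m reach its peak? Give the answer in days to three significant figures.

For the 1D instantaneous-source solution, setting ∂C/∂t = 0 at fixed x gives v²t² + 2Dt − x² = 0, so t = (√(D² + v²x²) − D)/v².
√(D² + v²x²) = √(0.380² + 1.02² × 122²) = 124.4; v² = 1.0404.
t = (124.4 − 0.380)/1.0404 = 119 days (vs. the pure-advection estimate x/v = 120 d).

119 days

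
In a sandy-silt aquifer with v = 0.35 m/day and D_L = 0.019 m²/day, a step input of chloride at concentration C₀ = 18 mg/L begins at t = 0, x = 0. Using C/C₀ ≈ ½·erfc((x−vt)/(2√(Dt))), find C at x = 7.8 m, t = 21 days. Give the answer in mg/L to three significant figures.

For a continuous step input, C/C₀ ≈ ½·erfc((x−vt)/(2√(Dt))).
vt = 0.35 × 21 = 7.35 m and 2√(Dt) = 2√(0.019 × 21) = 1.263 m.
Argument (x−vt)/(2√(Dt)) = (7.8 − 7.35)/1.263 = 0.3563; ½·erfc(0.3563) = 0.3072.
C = 18 × 0.3072 = 5.53 mg/L.

5.53 mg/L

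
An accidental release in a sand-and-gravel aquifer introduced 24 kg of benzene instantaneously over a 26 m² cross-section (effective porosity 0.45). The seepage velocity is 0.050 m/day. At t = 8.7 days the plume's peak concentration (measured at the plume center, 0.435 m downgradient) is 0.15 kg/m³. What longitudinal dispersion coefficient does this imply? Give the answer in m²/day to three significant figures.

1.71 m²/day

At the plume center C_max = M/(n_e·A·√(4πDt)), so D = M²/(4πt·(n_e·A·C_max)²).
n_e·A·C_max = 0.45 × 26 × 0.15 = 1.755 kg/m.
D = 24²/(4π × 8.7 × 1.755²) = 1.71 m²/day.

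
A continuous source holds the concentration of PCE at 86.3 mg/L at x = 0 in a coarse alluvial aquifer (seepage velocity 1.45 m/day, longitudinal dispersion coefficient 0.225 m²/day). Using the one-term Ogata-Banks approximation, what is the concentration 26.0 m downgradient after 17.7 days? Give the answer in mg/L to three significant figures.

For a continuous step input, C/C₀ ≈ ½·erfc((x−vt)/(2√(Dt))).
vt = 1.45 × 17.7 = 25.665 m and 2√(Dt) = 2√(0.225 × 17.7) = 3.991 m.
Argument (x−vt)/(2√(Dt)) = (26.0 − 25.665)/3.991 = 0.08394; ½·erfc(0.08394) = 0.4528.
C = 86.3 × 0.4528 = 39.1 mg/L.

39.1 mg/L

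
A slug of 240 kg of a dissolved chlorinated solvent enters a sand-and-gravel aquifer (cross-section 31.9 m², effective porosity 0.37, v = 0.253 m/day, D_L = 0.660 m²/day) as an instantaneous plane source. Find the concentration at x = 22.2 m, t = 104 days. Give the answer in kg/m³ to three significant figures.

0.651 kg/m³

For an instantaneous plane source, C(x,t) = M/(n_e·A·√(4πDt)) · exp(−(x−vt)²/(4Dt)), with n_e·A the pore (flow) area.
Plume center vt = 0.253 × 104 = 26.312 m, so the well at 22.2 m is 4.112 m upgradient of the peak.
√(4πDt) = 29.37 m, giving peak height M/(n_e·A·√(4πDt)) = 240/(0.37 × 31.9 × 29.37) = 0.6923 kg/m³.
(x−vt)²/(4Dt) = (-4.112)²/(4 × 0.660 × 104) = 0.06158; exp(−0.06158) = 0.9403.
C = 0.6923 × 0.9403 = 0.651 kg/m³.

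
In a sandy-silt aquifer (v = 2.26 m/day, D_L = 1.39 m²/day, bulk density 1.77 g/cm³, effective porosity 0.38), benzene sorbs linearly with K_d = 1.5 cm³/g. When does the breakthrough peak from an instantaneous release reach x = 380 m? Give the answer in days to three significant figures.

1340 days

Retardation factor R = 1 + ρ_b·K_d/n = 1 + 1.77 × 1.5/0.38 = 7.987.
Sorption retards both mechanisms: v_R = v/R = 0.2830 m/day, D_R = D/R = 0.1740 m²/day.
Peak time from v_R²t² + 2D_R t − x² = 0: t = (√(D_R² + v_R²x²) − D_R)/v_R².
√(D_R² + v_R²x²) = √(0.1740² + 0.2830² × 380²) = 107.5; v_R² = 0.08009.
t = (107.5 − 0.1740)/0.08009 = 1340 days.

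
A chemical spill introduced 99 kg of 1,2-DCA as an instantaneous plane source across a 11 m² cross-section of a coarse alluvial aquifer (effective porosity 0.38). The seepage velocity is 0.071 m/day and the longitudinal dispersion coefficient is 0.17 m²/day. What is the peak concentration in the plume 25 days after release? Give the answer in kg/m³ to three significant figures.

3.24 kg/m³

The peak of an instantaneous 1D plume sits at x = vt; there the Gaussian factor is 1 and C_max = M/(n_e·A·√(4πDt)), where n_e·A is the pore area the mass is dissolved in.
√(4πDt) = √(4π × 0.17 × 25) = 7.308 m, so C_max = 99/(0.38 × 11 × 7.308) = 3.24 kg/m³.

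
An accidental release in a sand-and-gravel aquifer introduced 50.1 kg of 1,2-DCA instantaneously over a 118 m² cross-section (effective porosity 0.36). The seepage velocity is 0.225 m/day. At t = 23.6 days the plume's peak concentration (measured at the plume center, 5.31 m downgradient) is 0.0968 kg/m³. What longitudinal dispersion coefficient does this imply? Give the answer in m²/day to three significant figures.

0.501 m²/day

At the plume center C_max = M/(n_e·A·√(4πDt)), so D = M²/(4πt·(n_e·A·C_max)²).
n_e·A·C_max = 0.36 × 118 × 0.0968 = 4.112 kg/m.
D = 50.1²/(4π × 23.6 × 4.112²) = 0.501 m²/day.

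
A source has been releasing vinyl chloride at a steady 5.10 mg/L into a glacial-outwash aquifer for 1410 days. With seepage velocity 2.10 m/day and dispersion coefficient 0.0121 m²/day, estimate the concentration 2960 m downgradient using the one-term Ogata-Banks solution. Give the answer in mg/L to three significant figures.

2.90 mg/L

For a continuous step input, C/C₀ ≈ ½·erfc((x−vt)/(2√(Dt))).
vt = 2.10 × 1410 = 2961 m and 2√(Dt) = 2√(0.0121 × 1410) = 8.261 m.
Argument (x−vt)/(2√(Dt)) = (2960 − 2961)/8.261 = -0.1211; ½·erfc(-0.1211) = 0.5680.
C = 5.10 × 0.5680 = 2.90 mg/L.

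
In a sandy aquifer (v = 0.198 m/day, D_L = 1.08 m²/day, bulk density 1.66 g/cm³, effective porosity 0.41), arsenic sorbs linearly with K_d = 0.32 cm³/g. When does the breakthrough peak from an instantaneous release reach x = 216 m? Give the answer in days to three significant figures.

2440 days

Retardation factor R = 1 + ρ_b·K_d/n = 1 + 1.66 × 0.32/0.41 = 2.296.
Sorption retards both mechanisms: v_R = v/R = 0.08624 m/day, D_R = D/R = 0.4704 m²/day.
Peak time from v_R²t² + 2D_R t − x² = 0: t = (√(D_R² + v_R²x²) − D_R)/v_R².
√(D_R² + v_R²x²) = √(0.4704² + 0.08624² × 216²) = 18.63; v_R² = 0.007437.
t = (18.63 − 0.4704)/0.007437 = 2440 days.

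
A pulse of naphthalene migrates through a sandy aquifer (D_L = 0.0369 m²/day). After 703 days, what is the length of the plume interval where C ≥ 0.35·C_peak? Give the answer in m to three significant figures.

The plume is Gaussian with σ = √(2Dt) = √(2 × 0.0369 × 703) = 7.203 m.
C/C_peak = exp(−Δx²/(2σ²)) = 0.35 ⇒ Δx = σ·√(−2 ln 0.35) = 7.203 × 1.449 = 10.44 m.
Width = 2Δx = 20.9 m.

20.9 m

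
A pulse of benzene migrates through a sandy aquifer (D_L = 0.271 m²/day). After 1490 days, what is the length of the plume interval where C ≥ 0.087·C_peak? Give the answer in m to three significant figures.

126 m

The plume is Gaussian with σ = √(2Dt) = √(2 × 0.271 × 1490) = 28.42 m.
C/C_peak = exp(−Δx²/(2σ²)) = 0.087 ⇒ Δx = σ·√(−2 ln 0.087) = 28.42 × 2.210 = 62.81 m.
Width = 2Δx = 126 m.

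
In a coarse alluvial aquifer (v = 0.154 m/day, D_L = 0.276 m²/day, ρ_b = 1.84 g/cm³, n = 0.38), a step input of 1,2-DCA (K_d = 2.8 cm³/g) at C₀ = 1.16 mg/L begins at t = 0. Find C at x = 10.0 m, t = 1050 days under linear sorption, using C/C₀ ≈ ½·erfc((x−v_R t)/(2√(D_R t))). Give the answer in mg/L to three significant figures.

0.661 mg/L

Retardation factor R = 1 + ρ_b·K_d/n = 1 + 1.84 × 2.8/0.38 = 14.56.
Sorption retards both mechanisms: v_R = v/R = 0.01058 m/day, D_R = D/R = 0.01896 m²/day.
v_R·t = 0.01058 × 1050 = 11.109 m; 2√(D_R t) = 8.924 m; argument = (10.0 − 11.109)/8.924 = -0.1243.
C = C₀ × ½·erfc(-0.1243) = 1.16 × 0.5698 = 0.661 mg/L.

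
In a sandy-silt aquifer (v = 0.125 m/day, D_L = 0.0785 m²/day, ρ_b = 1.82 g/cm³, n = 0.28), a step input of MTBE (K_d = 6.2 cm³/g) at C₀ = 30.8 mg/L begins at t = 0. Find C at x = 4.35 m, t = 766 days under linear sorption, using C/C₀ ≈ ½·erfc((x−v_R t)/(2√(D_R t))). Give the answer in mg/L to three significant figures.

3.60 mg/L

Retardation factor R = 1 + ρ_b·K_d/n = 1 + 1.82 × 6.2/0.28 = 41.30.
Sorption retards both mechanisms: v_R = v/R = 0.003027 m/day, D_R = D/R = 0.001901 m²/day.
v_R·t = 0.003027 × 766 = 2.318682 m; 2√(D_R t) = 2.413 m; argument = (4.35 − 2.318682)/2.413 = 0.8418.
C = C₀ × ½·erfc(0.8418) = 30.8 × 0.1169 = 3.60 mg/L.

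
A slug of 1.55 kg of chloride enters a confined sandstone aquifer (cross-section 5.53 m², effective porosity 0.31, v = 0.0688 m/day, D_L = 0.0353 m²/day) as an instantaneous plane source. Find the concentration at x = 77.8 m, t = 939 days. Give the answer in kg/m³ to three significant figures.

For an instantaneous plane source, C(x,t) = M/(n_e·A·√(4πDt)) · exp(−(x−vt)²/(4Dt)), with n_e·A the pore (flow) area.
Plume center vt = 0.0688 × 939 = 64.6032 m, so the well at 77.8 m is 13.1968 m downgradient of the peak.
√(4πDt) = 20.41 m, giving peak height M/(n_e·A·√(4πDt)) = 1.55/(0.31 × 5.53 × 20.41) = 0.04430 kg/m³.
(x−vt)²/(4Dt) = (13.1968)²/(4 × 0.0353 × 939) = 1.314; exp(−1.314) = 0.2687.
C = 0.04430 × 0.2687 = 0.0119 kg/m³.

0.0119 kg/m³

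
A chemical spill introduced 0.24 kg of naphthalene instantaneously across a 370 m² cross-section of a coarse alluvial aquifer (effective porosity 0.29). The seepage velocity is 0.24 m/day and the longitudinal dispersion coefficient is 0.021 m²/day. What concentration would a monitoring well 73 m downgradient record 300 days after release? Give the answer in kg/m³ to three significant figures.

0.000242 kg/m³

For an instantaneous plane source, C(x,t) = M/(n_e·A·√(4πDt)) · exp(−(x−vt)²/(4Dt)), with n_e·A the pore (flow) area.
Plume center vt = 0.24 × 300 = 72 m, so the well at 73 m is 1 m downgradient of the peak.
√(4πDt) = 8.898 m, giving peak height M/(n_e·A·√(4πDt)) = 0.24/(0.29 × 370 × 8.898) = 0.0002514 kg/m³.
(x−vt)²/(4Dt) = (1)²/(4 × 0.021 × 300) = 0.03968; exp(−0.03968) = 0.9611.
C = 0.0002514 × 0.9611 = 0.000242 kg/m³.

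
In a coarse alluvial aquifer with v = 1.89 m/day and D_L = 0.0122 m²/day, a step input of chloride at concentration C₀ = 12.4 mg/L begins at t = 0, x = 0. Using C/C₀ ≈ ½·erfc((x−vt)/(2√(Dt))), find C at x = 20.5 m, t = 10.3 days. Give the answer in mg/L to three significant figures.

0.244 mg/L

For a continuous step input, C/C₀ ≈ ½·erfc((x−vt)/(2√(Dt))).
vt = 1.89 × 10.3 = 19.467 m and 2√(Dt) = 2√(0.0122 × 10.3) = 0.7090 m.
Argument (x−vt)/(2√(Dt)) = (20.5 − 19.467)/0.7090 = 1.457; ½·erfc(1.457) = 0.01967.
C = 12.4 × 0.01967 = 0.244 mg/L.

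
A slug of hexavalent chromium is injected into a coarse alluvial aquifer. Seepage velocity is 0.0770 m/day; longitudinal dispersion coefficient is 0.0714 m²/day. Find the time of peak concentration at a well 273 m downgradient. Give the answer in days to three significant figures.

For the 1D instantaneous-source solution, setting ∂C/∂t = 0 at fixed x gives v²t² + 2Dt − x² = 0, so t = (√(D² + v²x²) − D)/v².
√(D² + v²x²) = √(0.0714² + 0.0770² × 273²) = 21.02; v² = 0.005929.
t = (21.02 − 0.0714)/0.005929 = 3530 days (vs. the pure-advection estimate x/v = 3550 d).

3530 days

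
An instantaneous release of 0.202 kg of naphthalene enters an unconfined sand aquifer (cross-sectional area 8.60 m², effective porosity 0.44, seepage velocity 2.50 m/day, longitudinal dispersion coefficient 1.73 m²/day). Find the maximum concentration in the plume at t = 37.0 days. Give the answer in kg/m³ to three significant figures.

The peak of an instantaneous 1D plume sits at x = vt; there the Gaussian factor is 1 and C_max = M/(n_e·A·√(4πDt)), where n_e·A is the pore area the mass is dissolved in.
√(4πDt) = √(4π × 1.73 × 37.0) = 28.36 m, so C_max = 0.202/(0.44 × 8.60 × 28.36) = 0.00188 kg/m³.

0.00188 kg/m³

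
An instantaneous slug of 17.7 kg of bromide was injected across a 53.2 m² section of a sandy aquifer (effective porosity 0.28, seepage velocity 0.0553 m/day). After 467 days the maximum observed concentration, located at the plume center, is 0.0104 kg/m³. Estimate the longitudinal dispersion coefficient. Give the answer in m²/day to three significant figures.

At the plume center C_max = M/(n_e·A·√(4πDt)), so D = M²/(4πt·(n_e·A·C_max)²).
n_e·A·C_max = 0.28 × 53.2 × 0.0104 = 0.1549 kg/m.
D = 17.7²/(4π × 467 × 0.1549²) = 2.22 m²/day.

2.22 m²/day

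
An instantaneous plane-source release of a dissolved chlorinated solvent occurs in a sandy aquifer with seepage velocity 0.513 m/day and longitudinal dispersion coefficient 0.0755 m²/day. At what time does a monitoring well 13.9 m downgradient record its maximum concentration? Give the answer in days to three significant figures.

For the 1D instantaneous-source solution, setting ∂C/∂t = 0 at fixed x gives v²t² + 2Dt − x² = 0, so t = (√(D² + v²x²) − D)/v².
√(D² + v²x²) = √(0.0755² + 0.513² × 13.9²) = 7.131; v² = 0.263169.
t = (7.131 − 0.0755)/0.263169 = 26.8 days (vs. the pure-advection estimate x/v = 27.1 d).

26.8 days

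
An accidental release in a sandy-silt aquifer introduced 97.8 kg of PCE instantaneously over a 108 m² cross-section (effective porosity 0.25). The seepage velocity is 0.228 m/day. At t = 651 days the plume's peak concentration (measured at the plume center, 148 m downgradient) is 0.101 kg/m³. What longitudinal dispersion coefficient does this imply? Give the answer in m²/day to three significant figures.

At the plume center C_max = M/(n_e·A·√(4πDt)), so D = M²/(4πt·(n_e·A·C_max)²).
n_e·A·C_max = 0.25 × 108 × 0.101 = 2.727 kg/m.
D = 97.8²/(4π × 651 × 2.727²) = 0.157 m²/day.

0.157 m²/day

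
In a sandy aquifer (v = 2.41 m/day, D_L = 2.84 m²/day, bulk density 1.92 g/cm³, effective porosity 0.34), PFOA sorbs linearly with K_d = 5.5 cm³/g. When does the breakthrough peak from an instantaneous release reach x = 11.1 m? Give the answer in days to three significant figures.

Retardation factor R = 1 + ρ_b·K_d/n = 1 + 1.92 × 5.5/0.34 = 32.06.
Sorption retards both mechanisms: v_R = v/R = 0.07517 m/day, D_R = D/R = 0.08858 m²/day.
Peak time from v_R²t² + 2D_R t − x² = 0: t = (√(D_R² + v_R²x²) − D_R)/v_R².
√(D_R² + v_R²x²) = √(0.08858² + 0.07517² × 11.1²) = 0.8391; v_R² = 0.005651.
t = (0.8391 − 0.08858)/0.005651 = 133 days.

133 days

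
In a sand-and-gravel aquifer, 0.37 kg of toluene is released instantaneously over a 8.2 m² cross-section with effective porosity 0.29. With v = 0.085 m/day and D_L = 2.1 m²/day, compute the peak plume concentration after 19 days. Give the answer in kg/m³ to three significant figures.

The peak of an instantaneous 1D plume sits at x = vt; there the Gaussian factor is 1 and C_max = M/(n_e·A·√(4πDt)), where n_e·A is the pore area the mass is dissolved in.
√(4πDt) = √(4π × 2.1 × 19) = 22.39 m, so C_max = 0.37/(0.29 × 8.2 × 22.39) = 0.00695 kg/m³.

0.00695 kg/m³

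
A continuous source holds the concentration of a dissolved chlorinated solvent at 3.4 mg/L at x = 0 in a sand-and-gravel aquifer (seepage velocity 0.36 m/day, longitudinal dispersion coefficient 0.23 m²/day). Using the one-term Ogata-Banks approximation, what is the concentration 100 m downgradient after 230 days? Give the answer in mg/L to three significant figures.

For a continuous step input, C/C₀ ≈ ½·erfc((x−vt)/(2√(Dt))).
vt = 0.36 × 230 = 82.8 m and 2√(Dt) = 2√(0.23 × 230) = 14.55 m.
Argument (x−vt)/(2√(Dt)) = (100 − 82.8)/14.55 = 1.182; ½·erfc(1.182) = 0.04730.
C = 3.4 × 0.04730 = 0.161 mg/L.

0.161 mg/L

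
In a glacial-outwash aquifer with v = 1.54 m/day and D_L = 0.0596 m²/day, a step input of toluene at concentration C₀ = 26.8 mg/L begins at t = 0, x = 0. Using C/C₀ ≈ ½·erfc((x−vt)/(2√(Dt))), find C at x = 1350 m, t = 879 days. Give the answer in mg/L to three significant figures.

For a continuous step input, C/C₀ ≈ ½·erfc((x−vt)/(2√(Dt))).
vt = 1.54 × 879 = 1353.66 m and 2√(Dt) = 2√(0.0596 × 879) = 14.48 m.
Argument (x−vt)/(2√(Dt)) = (1350 − 1353.66)/14.48 = -0.2528; ½·erfc(-0.2528) = 0.6396.
C = 26.8 × 0.6396 = 17.1 mg/L.

17.1 mg/L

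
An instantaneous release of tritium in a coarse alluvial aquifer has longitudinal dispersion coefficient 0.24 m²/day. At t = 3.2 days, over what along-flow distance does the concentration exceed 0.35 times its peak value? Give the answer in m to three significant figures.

The plume is Gaussian with σ = √(2Dt) = √(2 × 0.24 × 3.2) = 1.239 m.
C/C_peak = exp(−Δx²/(2σ²)) = 0.35 ⇒ Δx = σ·√(−2 ln 0.35) = 1.239 × 1.449 = 1.795 m.
Width = 2Δx = 3.59 m.

3.59 m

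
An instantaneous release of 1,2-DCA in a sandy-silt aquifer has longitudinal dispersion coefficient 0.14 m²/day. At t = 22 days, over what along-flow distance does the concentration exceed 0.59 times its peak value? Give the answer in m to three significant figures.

5.10 m

The plume is Gaussian with σ = √(2Dt) = √(2 × 0.14 × 22) = 2.482 m.
C/C_peak = exp(−Δx²/(2σ²)) = 0.59 ⇒ Δx = σ·√(−2 ln 0.59) = 2.482 × 1.027 = 2.549 m.
Width = 2Δx = 5.10 m.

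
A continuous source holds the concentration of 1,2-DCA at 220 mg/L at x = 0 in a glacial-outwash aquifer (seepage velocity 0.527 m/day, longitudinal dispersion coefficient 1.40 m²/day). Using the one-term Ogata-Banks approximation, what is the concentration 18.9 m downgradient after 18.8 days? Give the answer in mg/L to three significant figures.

For a continuous step input, C/C₀ ≈ ½·erfc((x−vt)/(2√(Dt))).
vt = 0.527 × 18.8 = 9.9076 m and 2√(Dt) = 2√(1.40 × 18.8) = 10.26 m.
Argument (x−vt)/(2√(Dt)) = (18.9 − 9.9076)/10.26 = 0.8765; ½·erfc(0.8765) = 0.1076.
C = 220 × 0.1076 = 23.7 mg/L.

23.7 mg/L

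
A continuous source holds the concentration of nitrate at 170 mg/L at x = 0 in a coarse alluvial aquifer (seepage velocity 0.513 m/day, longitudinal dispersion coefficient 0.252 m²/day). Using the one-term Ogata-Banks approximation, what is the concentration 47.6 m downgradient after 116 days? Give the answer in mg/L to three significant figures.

For a continuous step input, C/C₀ ≈ ½·erfc((x−vt)/(2√(Dt))).
vt = 0.513 × 116 = 59.508 m and 2√(Dt) = 2√(0.252 × 116) = 10.81 m.
Argument (x−vt)/(2√(Dt)) = (47.6 − 59.508)/10.81 = -1.102; ½·erfc(-1.102) = 0.9404.
C = 170 × 0.9404 = 160 mg/L.

160 mg/L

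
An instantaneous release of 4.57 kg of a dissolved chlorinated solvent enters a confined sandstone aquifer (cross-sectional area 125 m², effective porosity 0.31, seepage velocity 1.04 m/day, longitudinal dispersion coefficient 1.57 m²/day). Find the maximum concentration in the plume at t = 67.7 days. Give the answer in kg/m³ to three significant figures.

The peak of an instantaneous 1D plume sits at x = vt; there the Gaussian factor is 1 and C_max = M/(n_e·A·√(4πDt)), where n_e·A is the pore area the mass is dissolved in.
√(4πDt) = √(4π × 1.57 × 67.7) = 36.55 m, so C_max = 4.57/(0.31 × 125 × 36.55) = 0.00323 kg/m³.

0.00323 kg/m³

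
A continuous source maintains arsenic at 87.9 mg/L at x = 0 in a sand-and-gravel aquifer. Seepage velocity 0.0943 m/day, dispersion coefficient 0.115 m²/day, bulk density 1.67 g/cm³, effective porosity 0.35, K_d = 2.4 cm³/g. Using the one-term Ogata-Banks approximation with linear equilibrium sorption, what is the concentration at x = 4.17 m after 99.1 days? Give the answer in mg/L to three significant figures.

0.505 mg/L

Retardation factor R = 1 + ρ_b·K_d/n = 1 + 1.67 × 2.4/0.35 = 12.45.
Sorption retards both mechanisms: v_R = v/R = 0.007574 m/day, D_R = D/R = 0.009237 m²/day.
v_R·t = 0.007574 × 99.1 = 0.7505834 m; 2√(D_R t) = 1.914 m; argument = (4.17 − 0.7505834)/1.914 = 1.787.
C = C₀ × ½·erfc(1.787) = 87.9 × 0.005749 = 0.505 mg/L.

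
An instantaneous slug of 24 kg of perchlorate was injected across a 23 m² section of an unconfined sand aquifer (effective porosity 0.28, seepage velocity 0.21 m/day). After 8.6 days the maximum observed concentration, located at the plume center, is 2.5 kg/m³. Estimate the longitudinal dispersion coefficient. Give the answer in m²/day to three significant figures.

At the plume center C_max = M/(n_e·A·√(4πDt)), so D = M²/(4πt·(n_e·A·C_max)²).
n_e·A·C_max = 0.28 × 23 × 2.5 = 16.10 kg/m.
D = 24²/(4π × 8.6 × 16.10²) = 0.0206 m²/day.

0.0206 m²/day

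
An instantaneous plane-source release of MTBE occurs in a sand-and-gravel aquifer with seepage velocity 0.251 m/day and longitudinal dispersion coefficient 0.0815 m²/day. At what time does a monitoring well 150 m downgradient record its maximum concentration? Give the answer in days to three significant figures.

596 days

For the 1D instantaneous-source solution, setting ∂C/∂t = 0 at fixed x gives v²t² + 2Dt − x² = 0, so t = (√(D² + v²x²) − D)/v².
√(D² + v²x²) = √(0.0815² + 0.251² × 150²) = 37.65; v² = 0.063001.
t = (37.65 − 0.0815)/0.063001 = 596 days (vs. the pure-advection estimate x/v = 598 d).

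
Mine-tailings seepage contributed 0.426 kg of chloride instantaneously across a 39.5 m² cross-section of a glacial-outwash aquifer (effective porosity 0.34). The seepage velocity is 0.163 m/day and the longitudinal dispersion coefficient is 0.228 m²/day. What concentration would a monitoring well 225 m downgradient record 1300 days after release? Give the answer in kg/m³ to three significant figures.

For an instantaneous plane source, C(x,t) = M/(n_e·A·√(4πDt)) · exp(−(x−vt)²/(4Dt)), with n_e·A the pore (flow) area.
Plume center vt = 0.163 × 1300 = 211.9 m, so the well at 225 m is 13.1 m downgradient of the peak.
√(4πDt) = 61.03 m, giving peak height M/(n_e·A·√(4πDt)) = 0.426/(0.34 × 39.5 × 61.03) = 0.0005197 kg/m³.
(x−vt)²/(4Dt) = (13.1)²/(4 × 0.228 × 1300) = 0.1447; exp(−0.1447) = 0.8653.
C = 0.0005197 × 0.8653 = 0.000450 kg/m³.

0.000450 kg/m³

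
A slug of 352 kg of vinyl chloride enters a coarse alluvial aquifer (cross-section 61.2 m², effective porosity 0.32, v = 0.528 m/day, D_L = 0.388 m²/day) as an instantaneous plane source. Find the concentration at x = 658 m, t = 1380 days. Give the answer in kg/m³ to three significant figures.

For an instantaneous plane source, C(x,t) = M/(n_e·A·√(4πDt)) · exp(−(x−vt)²/(4Dt)), with n_e·A the pore (flow) area.
Plume center vt = 0.528 × 1380 = 728.64 m, so the well at 658 m is 70.64 m upgradient of the peak.
√(4πDt) = 82.03 m, giving peak height M/(n_e·A·√(4πDt)) = 352/(0.32 × 61.2 × 82.03) = 0.2191 kg/m³.
(x−vt)²/(4Dt) = (-70.64)²/(4 × 0.388 × 1380) = 2.330; exp(−2.330) = 0.09730.
C = 0.2191 × 0.09730 = 0.0213 kg/m³.

0.0213 kg/m³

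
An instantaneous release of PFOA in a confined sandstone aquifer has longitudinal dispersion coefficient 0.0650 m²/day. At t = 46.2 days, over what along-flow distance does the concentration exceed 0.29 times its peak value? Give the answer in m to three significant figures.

7.71 m

The plume is Gaussian with σ = √(2Dt) = √(2 × 0.0650 × 46.2) = 2.451 m.
C/C_peak = exp(−Δx²/(2σ²)) = 0.29 ⇒ Δx = σ·√(−2 ln 0.29) = 2.451 × 1.573 = 3.855 m.
Width = 2Δx = 7.71 m.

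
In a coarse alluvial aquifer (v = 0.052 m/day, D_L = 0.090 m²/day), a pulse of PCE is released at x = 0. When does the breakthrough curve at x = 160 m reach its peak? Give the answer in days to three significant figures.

3040 days

For the 1D instantaneous-source solution, setting ∂C/∂t = 0 at fixed x gives v²t² + 2Dt − x² = 0, so t = (√(D² + v²x²) − D)/v².
√(D² + v²x²) = √(0.090² + 0.052² × 160²) = 8.320; v² = 0.002704.
t = (8.320 − 0.090)/0.002704 = 3040 days (vs. the pure-advection estimate x/v = 3080 d).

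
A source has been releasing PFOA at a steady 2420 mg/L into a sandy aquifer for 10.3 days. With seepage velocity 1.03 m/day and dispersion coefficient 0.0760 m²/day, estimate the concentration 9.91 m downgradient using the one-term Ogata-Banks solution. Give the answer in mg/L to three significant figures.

1720 mg/L

For a continuous step input, C/C₀ ≈ ½·erfc((x−vt)/(2√(Dt))).
vt = 1.03 × 10.3 = 10.609 m and 2√(Dt) = 2√(0.0760 × 10.3) = 1.770 m.
Argument (x−vt)/(2√(Dt)) = (9.91 − 10.609)/1.770 = -0.3949; ½·erfc(-0.3949) = 0.7117.
C = 2420 × 0.7117 = 1720 mg/L.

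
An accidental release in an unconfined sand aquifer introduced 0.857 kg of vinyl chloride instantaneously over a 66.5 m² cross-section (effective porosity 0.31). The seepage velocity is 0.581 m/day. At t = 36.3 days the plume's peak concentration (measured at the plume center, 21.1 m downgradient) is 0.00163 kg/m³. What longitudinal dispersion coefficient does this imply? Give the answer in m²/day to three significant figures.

At the plume center C_max = M/(n_e·A·√(4πDt)), so D = M²/(4πt·(n_e·A·C_max)²).
n_e·A·C_max = 0.31 × 66.5 × 0.00163 = 0.03360 kg/m.
D = 0.857²/(4π × 36.3 × 0.03360²) = 1.43 m²/day.

1.43 m²/day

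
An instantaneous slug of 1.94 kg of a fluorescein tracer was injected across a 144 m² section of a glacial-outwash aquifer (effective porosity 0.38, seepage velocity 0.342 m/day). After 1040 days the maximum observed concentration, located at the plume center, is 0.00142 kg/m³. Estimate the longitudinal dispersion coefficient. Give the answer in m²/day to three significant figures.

At the plume center C_max = M/(n_e·A·√(4πDt)), so D = M²/(4πt·(n_e·A·C_max)²).
n_e·A·C_max = 0.38 × 144 × 0.00142 = 0.07770 kg/m.
D = 1.94²/(4π × 1040 × 0.07770²) = 0.0477 m²/day.

0.0477 m²/day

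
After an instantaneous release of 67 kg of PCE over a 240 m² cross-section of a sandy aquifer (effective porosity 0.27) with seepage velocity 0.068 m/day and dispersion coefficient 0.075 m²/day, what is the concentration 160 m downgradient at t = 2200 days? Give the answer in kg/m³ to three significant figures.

For an instantaneous plane source, C(x,t) = M/(n_e·A·√(4πDt)) · exp(−(x−vt)²/(4Dt)), with n_e·A the pore (flow) area.
Plume center vt = 0.068 × 2200 = 149.6 m, so the well at 160 m is 10.4 m downgradient of the peak.
√(4πDt) = 45.54 m, giving peak height M/(n_e·A·√(4πDt)) = 67/(0.27 × 240 × 45.54) = 0.02270 kg/m³.
(x−vt)²/(4Dt) = (10.4)²/(4 × 0.075 × 2200) = 0.1639; exp(−0.1639) = 0.8488.
C = 0.02270 × 0.8488 = 0.0193 kg/m³.

0.0193 kg/m³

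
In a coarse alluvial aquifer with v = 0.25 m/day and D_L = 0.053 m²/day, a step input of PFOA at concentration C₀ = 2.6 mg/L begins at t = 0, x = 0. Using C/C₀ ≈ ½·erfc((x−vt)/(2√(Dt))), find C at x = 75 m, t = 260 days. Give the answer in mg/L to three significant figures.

0.0738 mg/L

For a continuous step input, C/C₀ ≈ ½·erfc((x−vt)/(2√(Dt))).
vt = 0.25 × 260 = 65 m and 2√(Dt) = 2√(0.053 × 260) = 7.424 m.
Argument (x−vt)/(2√(Dt)) = (75 − 65)/7.424 = 1.347; ½·erfc(1.347) = 0.02839.
C = 2.6 × 0.02839 = 0.0738 mg/L.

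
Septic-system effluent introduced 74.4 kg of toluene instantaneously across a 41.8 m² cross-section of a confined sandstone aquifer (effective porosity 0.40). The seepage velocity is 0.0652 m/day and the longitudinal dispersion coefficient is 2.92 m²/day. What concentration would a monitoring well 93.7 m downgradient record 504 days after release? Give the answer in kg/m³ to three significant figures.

0.0174 kg/m³

For an instantaneous plane source, C(x,t) = M/(n_e·A·√(4πDt)) · exp(−(x−vt)²/(4Dt)), with n_e·A the pore (flow) area.
Plume center vt = 0.0652 × 504 = 32.8608 m, so the well at 93.7 m is 60.8392 m downgradient of the peak.
√(4πDt) = 136.0 m, giving peak height M/(n_e·A·√(4πDt)) = 74.4/(0.40 × 41.8 × 136.0) = 0.03272 kg/m³.
(x−vt)²/(4Dt) = (60.8392)²/(4 × 2.92 × 504) = 0.6288; exp(−0.6288) = 0.5332.
C = 0.03272 × 0.5332 = 0.0174 kg/m³.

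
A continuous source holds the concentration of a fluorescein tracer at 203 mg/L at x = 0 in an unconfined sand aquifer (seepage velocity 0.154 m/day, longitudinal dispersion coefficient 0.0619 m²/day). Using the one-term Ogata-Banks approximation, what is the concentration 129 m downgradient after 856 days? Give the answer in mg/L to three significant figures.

123 mg/L

For a continuous step input, C/C₀ ≈ ½·erfc((x−vt)/(2√(Dt))).
vt = 0.154 × 856 = 131.824 m and 2√(Dt) = 2√(0.0619 × 856) = 14.56 m.
Argument (x−vt)/(2√(Dt)) = (129 − 131.824)/14.56 = -0.1940; ½·erfc(-0.1940) = 0.6081.
C = 203 × 0.6081 = 123 mg/L.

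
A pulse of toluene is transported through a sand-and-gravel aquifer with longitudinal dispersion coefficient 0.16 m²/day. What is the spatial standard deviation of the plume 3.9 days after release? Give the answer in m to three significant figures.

1.12 m

Dispersive spreading gives a Gaussian with σ² = 2Dt; advection only shifts the center.
σ = √(2 × 0.16 × 3.9) = 1.12 m.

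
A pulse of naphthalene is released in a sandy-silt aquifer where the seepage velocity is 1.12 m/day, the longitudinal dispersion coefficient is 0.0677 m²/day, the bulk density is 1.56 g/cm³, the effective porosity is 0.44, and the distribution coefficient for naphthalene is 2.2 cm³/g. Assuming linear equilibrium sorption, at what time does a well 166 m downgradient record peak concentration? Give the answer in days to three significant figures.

Retardation factor R = 1 + ρ_b·K_d/n = 1 + 1.56 × 2.2/0.44 = 8.800.
Sorption retards both mechanisms: v_R = v/R = 0.1273 m/day, D_R = D/R = 0.007693 m²/day.
Peak time from v_R²t² + 2D_R t − x² = 0: t = (√(D_R² + v_R²x²) − D_R)/v_R².
√(D_R² + v_R²x²) = √(0.007693² + 0.1273² × 166²) = 21.13; v_R² = 0.01621.
t = (21.13 − 0.007693)/0.01621 = 1300 days.

1300 days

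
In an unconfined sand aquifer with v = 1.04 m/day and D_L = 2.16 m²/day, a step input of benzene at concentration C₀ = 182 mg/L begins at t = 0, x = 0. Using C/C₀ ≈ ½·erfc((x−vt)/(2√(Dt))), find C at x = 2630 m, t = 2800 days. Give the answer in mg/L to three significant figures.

181 mg/L

For a continuous step input, C/C₀ ≈ ½·erfc((x−vt)/(2√(Dt))).
vt = 1.04 × 2800 = 2912 m and 2√(Dt) = 2√(2.16 × 2800) = 155.5 m.
Argument (x−vt)/(2√(Dt)) = (2630 − 2912)/155.5 = -1.814; ½·erfc(-1.814) = 0.9948.
C = 182 × 0.9948 = 181 mg/L.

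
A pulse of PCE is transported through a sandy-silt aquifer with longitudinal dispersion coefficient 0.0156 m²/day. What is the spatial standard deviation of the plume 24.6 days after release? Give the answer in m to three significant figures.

0.876 m

Dispersive spreading gives a Gaussian with σ² = 2Dt; advection only shifts the center.
σ = √(2 × 0.0156 × 24.6) = 0.876 m.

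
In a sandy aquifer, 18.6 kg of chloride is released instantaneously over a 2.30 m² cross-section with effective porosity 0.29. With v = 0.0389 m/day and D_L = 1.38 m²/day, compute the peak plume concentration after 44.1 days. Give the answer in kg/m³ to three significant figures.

The peak of an instantaneous 1D plume sits at x = vt; there the Gaussian factor is 1 and C_max = M/(n_e·A·√(4πDt)), where n_e·A is the pore area the mass is dissolved in.
√(4πDt) = √(4π × 1.38 × 44.1) = 27.65 m, so C_max = 18.6/(0.29 × 2.30 × 27.65) = 1.01 kg/m³.

1.01 kg/m³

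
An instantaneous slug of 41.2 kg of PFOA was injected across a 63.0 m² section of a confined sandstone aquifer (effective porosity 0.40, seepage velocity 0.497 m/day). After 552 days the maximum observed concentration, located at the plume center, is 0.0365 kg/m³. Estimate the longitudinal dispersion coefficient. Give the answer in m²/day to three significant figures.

At the plume center C_max = M/(n_e·A·√(4πDt)), so D = M²/(4πt·(n_e·A·C_max)²).
n_e·A·C_max = 0.40 × 63.0 × 0.0365 = 0.9198 kg/m.
D = 41.2²/(4π × 552 × 0.9198²) = 0.289 m²/day.

0.289 m²/day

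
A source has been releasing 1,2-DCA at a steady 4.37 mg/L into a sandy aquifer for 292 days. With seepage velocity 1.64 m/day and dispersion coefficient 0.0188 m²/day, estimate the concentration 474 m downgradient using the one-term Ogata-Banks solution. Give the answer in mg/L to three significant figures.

4.06 mg/L

For a continuous step input, C/C₀ ≈ ½·erfc((x−vt)/(2√(Dt))).
vt = 1.64 × 292 = 478.88 m and 2√(Dt) = 2√(0.0188 × 292) = 4.686 m.
Argument (x−vt)/(2√(Dt)) = (474 − 478.88)/4.686 = -1.041; ½·erfc(-1.041) = 0.9295.
C = 4.37 × 0.9295 = 4.06 mg/L.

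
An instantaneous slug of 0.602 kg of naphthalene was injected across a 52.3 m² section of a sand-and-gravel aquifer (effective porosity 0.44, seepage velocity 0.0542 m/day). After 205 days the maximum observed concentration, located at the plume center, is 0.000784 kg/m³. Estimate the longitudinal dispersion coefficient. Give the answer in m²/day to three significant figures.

0.432 m²/day

At the plume center C_max = M/(n_e·A·√(4πDt)), so D = M²/(4πt·(n_e·A·C_max)²).
n_e·A·C_max = 0.44 × 52.3 × 0.000784 = 0.01804 kg/m.
D = 0.602²/(4π × 205 × 0.01804²) = 0.432 m²/day.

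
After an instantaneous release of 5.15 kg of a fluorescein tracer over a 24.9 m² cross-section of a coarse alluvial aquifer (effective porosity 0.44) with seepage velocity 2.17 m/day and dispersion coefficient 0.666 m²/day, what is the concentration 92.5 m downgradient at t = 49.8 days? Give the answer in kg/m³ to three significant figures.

For an instantaneous plane source, C(x,t) = M/(n_e·A·√(4πDt)) · exp(−(x−vt)²/(4Dt)), with n_e·A the pore (flow) area.
Plume center vt = 2.17 × 49.8 = 108.066 m, so the well at 92.5 m is 15.566 m upgradient of the peak.
√(4πDt) = 20.42 m, giving peak height M/(n_e·A·√(4πDt)) = 5.15/(0.44 × 24.9 × 20.42) = 0.02302 kg/m³.
(x−vt)²/(4Dt) = (-15.566)²/(4 × 0.666 × 49.8) = 1.826; exp(−1.826) = 0.1611.
C = 0.02302 × 0.1611 = 0.00371 kg/m³.

0.00371 kg/m³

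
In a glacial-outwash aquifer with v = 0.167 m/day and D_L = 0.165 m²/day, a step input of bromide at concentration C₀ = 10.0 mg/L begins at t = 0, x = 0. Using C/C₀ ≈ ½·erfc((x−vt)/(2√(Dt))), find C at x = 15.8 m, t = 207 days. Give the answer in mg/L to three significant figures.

9.88 mg/L

For a continuous step input, C/C₀ ≈ ½·erfc((x−vt)/(2√(Dt))).
vt = 0.167 × 207 = 34.569 m and 2√(Dt) = 2√(0.165 × 207) = 11.69 m.
Argument (x−vt)/(2√(Dt)) = (15.8 − 34.569)/11.69 = -1.606; ½·erfc(-1.606) = 0.9884.
C = 10.0 × 0.9884 = 9.88 mg/L.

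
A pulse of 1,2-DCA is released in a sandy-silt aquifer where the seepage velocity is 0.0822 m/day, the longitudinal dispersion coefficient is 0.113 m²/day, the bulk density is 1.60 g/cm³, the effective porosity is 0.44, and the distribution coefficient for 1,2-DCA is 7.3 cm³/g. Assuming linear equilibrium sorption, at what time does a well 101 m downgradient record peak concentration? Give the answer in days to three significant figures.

Retardation factor R = 1 + ρ_b·K_d/n = 1 + 1.60 × 7.3/0.44 = 27.55.
Sorption retards both mechanisms: v_R = v/R = 0.002984 m/day, D_R = D/R = 0.004102 m²/day.
Peak time from v_R²t² + 2D_R t − x² = 0: t = (√(D_R² + v_R²x²) − D_R)/v_R².
√(D_R² + v_R²x²) = √(0.004102² + 0.002984² × 101²) = 0.3014; v_R² = 8.904e-06.
t = (0.3014 − 0.004102)/8.904e-06 = 33400 days.

33400 days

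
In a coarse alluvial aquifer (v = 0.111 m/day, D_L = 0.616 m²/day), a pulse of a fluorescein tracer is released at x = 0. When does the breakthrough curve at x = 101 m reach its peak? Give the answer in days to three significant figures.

861 days

For the 1D instantaneous-source solution, setting ∂C/∂t = 0 at fixed x gives v²t² + 2Dt − x² = 0, so t = (√(D² + v²x²) − D)/v².
√(D² + v²x²) = √(0.616² + 0.111² × 101²) = 11.23; v² = 0.012321.
t = (11.23 − 0.616)/0.012321 = 861 days (vs. the pure-advection estimate x/v = 910 d).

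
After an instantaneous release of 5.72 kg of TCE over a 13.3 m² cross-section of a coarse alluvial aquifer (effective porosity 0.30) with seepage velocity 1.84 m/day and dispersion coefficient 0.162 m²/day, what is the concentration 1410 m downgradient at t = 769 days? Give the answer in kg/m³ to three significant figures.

0.0345 kg/m³

For an instantaneous plane source, C(x,t) = M/(n_e·A·√(4πDt)) · exp(−(x−vt)²/(4Dt)), with n_e·A the pore (flow) area.
Plume center vt = 1.84 × 769 = 1414.96 m, so the well at 1410 m is 4.96 m upgradient of the peak.
√(4πDt) = 39.57 m, giving peak height M/(n_e·A·√(4πDt)) = 5.72/(0.30 × 13.3 × 39.57) = 0.03623 kg/m³.
(x−vt)²/(4Dt) = (-4.96)²/(4 × 0.162 × 769) = 0.04937; exp(−0.04937) = 0.9518.
C = 0.03623 × 0.9518 = 0.0345 kg/m³.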